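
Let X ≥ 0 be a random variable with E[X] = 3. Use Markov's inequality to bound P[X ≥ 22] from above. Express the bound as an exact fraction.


μ = E[X] = 3, a = 22.
Markov: P[X ≥ 22] ≤ μ/a = (3)/22 = 3/22.
Numerically: ≈ 0.136364.
(Since a = 22 > μ = 3.000000, the bound 3/22 is < 1 and informative.)

P[X ≥ 22] ≤ 3/22 ≈ 0.136364.


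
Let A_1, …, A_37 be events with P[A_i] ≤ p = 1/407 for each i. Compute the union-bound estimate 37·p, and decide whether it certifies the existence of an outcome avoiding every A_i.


Union bound: P[∪_{i=1}^{37} A_i] ≤ Σ_i P[A_i] ≤ 37·p = 37·(1/407) = 1/11.
Numerically: 1/11 ≈ 0.091.
Is 1/11 < 1? YES.
Since P[∪ A_i] ≤ 1/11 < 1, the complement has P[∩ A_i^c] ≥ 1 − 1/11 = 10/11 > 0, so some outcome avoids every A_i.

37·p = 1/11 ≈ 0.091; existence CERTIFIED by the union bound.


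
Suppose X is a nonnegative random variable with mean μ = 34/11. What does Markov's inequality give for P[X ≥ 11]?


μ = E[X] = 34/11, a = 11.
Markov: P[X ≥ 11] ≤ μ/a = (34/11)/11 = 34/121.
Numerically: ≈ 0.281.
(Since a = 11 > μ = 3.091, the bound 34/121 is < 1 and informative.)

P[X ≥ 11] ≤ 34/121 ≈ 0.281.


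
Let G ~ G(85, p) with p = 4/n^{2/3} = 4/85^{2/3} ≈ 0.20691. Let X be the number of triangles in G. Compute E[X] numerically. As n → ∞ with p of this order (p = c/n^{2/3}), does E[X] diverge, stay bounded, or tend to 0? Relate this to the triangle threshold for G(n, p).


Number of potential triangles: C(85, 3) = 98770.
Each occurs with probability p³ ≈ (0.20691)³ ≈ 8.85813149e-03.
By linearity: E[X] = C(85, 3)·p³ ≈ 98770 · 8.85813149e-03 ≈ 874.917647.
Since α = 2/3 < 1, p = c/n^{2/3} ≫ 1/n is above the triangle threshold p ~ 1/n. Asymptotically E[X] ~ (c³/6)·n^{3(1−α)} = (4³/6)·n^{1} → ∞; triangles are abundant w.h.p.

E[X] ≈ 874.917647; in regime p = Θ(1/n^{2/3}) E[X] diverges (above the triangle threshold p ~ 1/n).


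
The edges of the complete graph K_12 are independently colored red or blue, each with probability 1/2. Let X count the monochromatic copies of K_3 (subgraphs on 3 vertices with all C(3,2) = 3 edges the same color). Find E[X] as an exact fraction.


Let X = Σ_S X_S over the C(12, 3) = 220 subsets S of size 3, where X_S = 1 if the K_3 on S is monochromatic.
For a fixed S, the K_3 on S has C(3, 2) = 3 edges. P[all 3 edges red] = (1/2)^3, and likewise for blue, so P[monochromatic] = 2·(1/2)^3 = 2^{1 − 3} = 1/4.
By linearity: E[X] = C(12, 3) · 2^{1 − 3} = 220 · 1/4 = 55.
Numerically: E[X] ≈ 55.00000.

E[X] = C(12,3)·2^(1−C(3,2)) = 55 ≈ 55.00000.


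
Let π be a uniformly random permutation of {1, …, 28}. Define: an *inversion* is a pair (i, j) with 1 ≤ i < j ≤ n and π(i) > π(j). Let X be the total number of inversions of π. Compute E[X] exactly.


Write X = Σ X_I over the C(28, 2) = 378 pairs i < j, with X_I the indicator of one inversion.
There are 378 indicators.
For each fixed pair i < j, the values π(i) and π(j) are two distinct elements of {1, …, 28} in uniformly random order; by symmetry P[π(i) > π(j)] = 1/2.
By linearity: E[X] = 378 · (1/2) = C(28, 2) · (1/2) = 378/2 = 189 ≈ 189.000000.

E[X] = 189 = 189.000000.


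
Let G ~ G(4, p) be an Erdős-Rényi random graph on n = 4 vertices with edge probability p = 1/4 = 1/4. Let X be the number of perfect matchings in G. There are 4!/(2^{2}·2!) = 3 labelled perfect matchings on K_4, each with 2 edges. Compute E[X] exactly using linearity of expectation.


K_4 has 4!/(2^{2}·2!) = 3 labelled perfect matchings.
For each such perfect matching H, let X_H = 1 if all 2 edges of H are present in G. Then P[X_H = 1] = p^{2} = (1/4)^{2} = 1/16.
By linearity of expectation: E[X] = Σ_H E[X_H] = 3 · p^{2} = 3 · 1/16 = 3/16.
Numerically: E[X] ≈ 0.1875.

E[X] = 3 · (1/4)^{2} = 3/16 ≈ 0.1875.


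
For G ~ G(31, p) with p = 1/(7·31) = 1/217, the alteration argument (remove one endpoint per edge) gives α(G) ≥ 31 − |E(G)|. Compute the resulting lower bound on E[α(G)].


E[|E(G)|] = C(31, 2)·p = 465 · (1/217) = 15/7.
E[α(G)] ≥ n − E[|E(G)|] = 31 − 15/7 = 202/7.
Numerically: ≈ 28.8571.
(This is only a lower bound; the true E[α(G)] may be larger.)

E[α(G)] ≥ 202/7 ≈ 28.8571.


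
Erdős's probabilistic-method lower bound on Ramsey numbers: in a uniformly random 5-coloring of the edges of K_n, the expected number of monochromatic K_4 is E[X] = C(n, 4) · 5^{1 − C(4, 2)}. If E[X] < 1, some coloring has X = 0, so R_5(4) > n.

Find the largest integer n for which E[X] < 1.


We need C(n, 4) · 5^{1 − 6} < 1, i.e. C(n, 4) < 5^{6 − 1} = 3125.
Check values of n near the boundary:
  n = 14: C(14, 4) = 1001; 1001 < 3125? YES
  n = 15: C(15, 4) = 1365; 1365 < 3125? YES
  n = 16: C(16, 4) = 1820; 1820 < 3125? YES
  n = 17: C(17, 4) = 2380; 2380 < 3125? YES
  n = 18: C(18, 4) = 3060; 3060 < 3125? YES
  n = 19: C(19, 4) = 3876; 3876 < 3125? NO
  n = 20: C(20, 4) = 4845; 4845 < 3125? NO
  n = 21: C(21, 4) = 5985; 5985 < 3125? NO
The largest n with C(n, 4) < 3125 is n = 18 (where E[X] = 612/625 ≈ 0.97920). Hence R_5(4) > 18, i.e. R_5(4) ≥ 19.

Largest n = 18; hence R_5(4) > 18.


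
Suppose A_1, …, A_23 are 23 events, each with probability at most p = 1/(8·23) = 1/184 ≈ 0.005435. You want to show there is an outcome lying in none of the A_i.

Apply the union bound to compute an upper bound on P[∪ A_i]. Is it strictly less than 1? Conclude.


Union bound: P[∪_{i=1}^{23} A_i] ≤ Σ_i P[A_i] ≤ 23·p = 23·(1/184) = 1/8.
Numerically: 1/8 ≈ 0.125000.
Is 1/8 < 1? YES.
Since P[∪ A_i] ≤ 1/8 < 1, the complement has P[∩ A_i^c] ≥ 1 − 1/8 = 7/8 > 0, so some outcome avoids every A_i.

23·p = 1/8 ≈ 0.125000; existence CERTIFIED by the union bound.


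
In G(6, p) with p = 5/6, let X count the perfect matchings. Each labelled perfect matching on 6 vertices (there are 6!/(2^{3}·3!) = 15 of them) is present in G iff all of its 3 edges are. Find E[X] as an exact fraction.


K_6 has 6!/(2^{3}·3!) = 15 labelled perfect matchings.
For each such perfect matching H, let X_H = 1 if all 3 edges of H are present in G. Then P[X_H = 1] = p^{3} = (5/6)^{3} = 125/216.
Summing the indicators: E[X] = Σ_H E[X_H] = 15 · p^{3} = 15 · 125/216 = 625/72.
Numerically: E[X] ≈ 8.68056.

E[X] = 15 · (5/6)^{3} = 625/72 ≈ 8.68056.


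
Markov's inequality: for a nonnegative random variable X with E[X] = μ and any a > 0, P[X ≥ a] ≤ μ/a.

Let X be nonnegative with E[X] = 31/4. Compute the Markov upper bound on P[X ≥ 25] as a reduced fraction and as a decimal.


μ = E[X] = 31/4, a = 25.
Markov: P[X ≥ 25] ≤ μ/a = (31/4)/25 = 31/100.
Numerically: ≈ 0.310.
(Since a = 25 > μ = 7.750, the bound 31/100 is < 1 and informative.)

P[X ≥ 25] ≤ 31/100 ≈ 0.310.


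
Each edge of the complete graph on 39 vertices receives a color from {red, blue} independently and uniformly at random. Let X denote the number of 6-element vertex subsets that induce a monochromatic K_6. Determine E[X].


Let X = Σ_S X_S over the C(39, 6) = 3262623 subsets S of size 6, where X_S = 1 if the K_6 on S is monochromatic.
For a fixed S, the K_6 on S has C(6, 2) = 15 edges. P[all 15 edges red] = (1/2)^15, and likewise for blue, so P[monochromatic] = 2·(1/2)^15 = 2^{1 − 15} = 1/16384.
By linearity: E[X] = C(39, 6) · 2^{1 − 15} = 3262623 · 1/16384 = 3262623/16384.
Numerically: E[X] ≈ 199.134705.

E[X] = C(39,6)·2^(1−C(6,2)) = 3262623/16384 ≈ 199.134705.


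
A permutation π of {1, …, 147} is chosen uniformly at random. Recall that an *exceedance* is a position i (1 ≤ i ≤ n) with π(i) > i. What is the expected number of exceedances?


Write X = Σ_{i=1}^{147} X_i, where X_i = 1_{π(i) > i}.
For each fixed i, π(i) is uniform over {1, …, 147} (marginal of a uniform permutation), so P[π(i) > i] = (n − i)/n. Summing: Σ_{i=1}^{147} (n − i)/n = (0 + 1 + … + 146)/147 = 147(147 − 1)/(2·147) = (147 − 1)/2.
Hence E[X] = Σ_{i=1}^{147} (147 − i)/147 = 73 ≈ 73.000.

E[X] = 73 = 73.000.


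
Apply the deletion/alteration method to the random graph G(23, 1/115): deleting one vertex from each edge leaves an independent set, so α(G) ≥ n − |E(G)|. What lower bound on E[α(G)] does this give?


E[|E(G)|] = C(23, 2)·p = 253 · (1/115) = 11/5.
E[α(G)] ≥ n − E[|E(G)|] = 23 − 11/5 = 104/5.
Numerically: ≈ 20.8000.
(This is only a lower bound; the true E[α(G)] may be larger.)

E[α(G)] ≥ 104/5 ≈ 20.8000.


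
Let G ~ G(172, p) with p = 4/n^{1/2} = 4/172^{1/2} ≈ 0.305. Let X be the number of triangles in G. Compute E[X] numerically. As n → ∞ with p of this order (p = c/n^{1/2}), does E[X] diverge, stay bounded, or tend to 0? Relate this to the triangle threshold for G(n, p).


Number of potential triangles: C(172, 3) = 833340.
Each occurs with probability p³ ≈ (0.305)³ ≈ 2.8371827e-02.
By linearity: E[X] = C(172, 3)·p³ ≈ 833340 · 2.8371827e-02 ≈ 23643.37834.
Since α = 1/2 < 1, p = c/n^{1/2} ≫ 1/n is above the triangle threshold p ~ 1/n. Asymptotically E[X] ~ (c³/6)·n^{3(1−α)} = (4³/6)·n^{1.5} → ∞; triangles are abundant w.h.p.

E[X] ≈ 23643.37834; in regime p = Θ(1/n^{1/2}) E[X] diverges (above the triangle threshold p ~ 1/n).


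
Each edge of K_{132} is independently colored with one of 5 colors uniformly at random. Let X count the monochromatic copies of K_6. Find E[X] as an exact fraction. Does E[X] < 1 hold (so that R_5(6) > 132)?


E[X] = C(132, 6) · 5^{1 − 15} = 6547258432 · 5^{−14} = 6547258432/6103515625.
As a reduced fraction: E[X] = 6547258432/6103515625 ≈ 1.07270.
Is E[X] < 1? NO.
Since E[X] ≥ 1, the first-moment bound is inconclusive at n = 132; it does NOT by itself certify R_5(6) > 132.

E[X] = 6547258432/6103515625 ≈ 1.07270; E[X] ≥ 1; first-moment method inconclusive here.


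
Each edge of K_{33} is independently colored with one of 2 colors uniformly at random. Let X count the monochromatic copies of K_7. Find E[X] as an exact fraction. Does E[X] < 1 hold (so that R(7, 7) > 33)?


E[X] = C(33, 7) · 2^{1 − 21} = 4272048 · 2^{−20} = 4272048/1048576.
As a reduced fraction: E[X] = 267003/65536 ≈ 4.074142.
Is E[X] < 1? NO.
Since E[X] ≥ 1, the first-moment bound is inconclusive at n = 33; it does NOT by itself certify R(7, 7) > 33.

E[X] = 267003/65536 ≈ 4.074142; E[X] ≥ 1; first-moment method inconclusive here.


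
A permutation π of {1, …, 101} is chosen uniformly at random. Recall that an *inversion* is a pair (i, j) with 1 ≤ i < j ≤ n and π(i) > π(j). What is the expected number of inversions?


Write X = Σ X_I over the C(101, 2) = 5050 pairs i < j, with X_I the indicator of one inversion.
There are 5050 indicators.
For each fixed pair i < j, the values π(i) and π(j) are two distinct elements of {1, …, 101} in uniformly random order; by symmetry P[π(i) > π(j)] = 1/2.
By linearity: E[X] = 5050 · (1/2) = C(101, 2) · (1/2) = 5050/2 = 2525 ≈ 2525.0000.

E[X] = 2525 = 2525.0000.


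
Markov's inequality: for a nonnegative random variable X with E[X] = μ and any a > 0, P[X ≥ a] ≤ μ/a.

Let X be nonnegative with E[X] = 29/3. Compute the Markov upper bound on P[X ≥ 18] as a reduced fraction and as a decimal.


μ = E[X] = 29/3, a = 18.
Markov: P[X ≥ 18] ≤ μ/a = (29/3)/18 = 29/54.
Numerically: ≈ 0.537.
(Since a = 18 > μ = 9.667, the bound 29/54 is < 1 and informative.)

P[X ≥ 18] ≤ 29/54 ≈ 0.537.


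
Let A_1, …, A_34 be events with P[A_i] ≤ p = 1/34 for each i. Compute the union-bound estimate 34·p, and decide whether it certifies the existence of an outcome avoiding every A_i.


Union bound: P[∪_{i=1}^{34} A_i] ≤ Σ_i P[A_i] ≤ 34·p = 34·(1/34) = 1.
Numerically: 1 ≈ 1.0000000.
Is 1 < 1? NO.
Since the bound 1 is ≥ 1, the union bound is uninformative here; it does NOT by itself certify existence.

34·p = 1 ≈ 1.0000000; existence NOT certified by the union bound.


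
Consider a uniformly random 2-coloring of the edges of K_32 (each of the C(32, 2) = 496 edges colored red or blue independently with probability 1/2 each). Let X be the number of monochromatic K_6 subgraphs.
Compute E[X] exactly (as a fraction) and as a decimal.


Let X = Σ_S X_S over the C(32, 6) = 906192 subsets S of size 6, where X_S = 1 if the K_6 on S is monochromatic.
For a fixed S, the K_6 on S has C(6, 2) = 15 edges. P[all 15 edges red] = (1/2)^15, and likewise for blue, so P[monochromatic] = 2·(1/2)^15 = 2^{1 − 15} = 1/16384.
By linearity: E[X] = C(32, 6) · 2^{1 − 15} = 906192 · 1/16384 = 56637/1024.
Numerically: E[X] ≈ 55.310.

E[X] = C(32,6)·2^(1−C(6,2)) = 56637/1024 ≈ 55.310.


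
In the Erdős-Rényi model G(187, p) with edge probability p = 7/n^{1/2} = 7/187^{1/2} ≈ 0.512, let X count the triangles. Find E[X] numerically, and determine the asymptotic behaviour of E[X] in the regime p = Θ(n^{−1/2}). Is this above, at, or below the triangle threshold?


Number of potential triangles: C(187, 3) = 1072445.
Each occurs with probability p³ ≈ (0.512)³ ≈ 1.34132e-01.
By linearity: E[X] = C(187, 3)·p³ ≈ 1072445 · 1.34132e-01 ≈ 143848.964.
Since α = 1/2 < 1, p = c/n^{1/2} ≫ 1/n is above the triangle threshold p ~ 1/n. Asymptotically E[X] ~ (c³/6)·n^{3(1−α)} = (7³/6)·n^{1.5} → ∞; triangles are abundant w.h.p.

E[X] ≈ 143848.964; in regime p = Θ(1/n^{1/2}) E[X] diverges (above the triangle threshold p ~ 1/n).


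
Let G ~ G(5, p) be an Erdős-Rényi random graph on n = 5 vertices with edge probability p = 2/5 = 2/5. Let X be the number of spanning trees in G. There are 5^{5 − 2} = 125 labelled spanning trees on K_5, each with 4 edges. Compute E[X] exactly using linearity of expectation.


K_5 has 5^{5 − 2} = 125 labelled spanning trees.
For each such spanning tree H, let X_H = 1 if all 4 edges of H are present in G. Then P[X_H = 1] = p^{4} = (2/5)^{4} = 16/625.
By linearity: E[X] = Σ_H E[X_H] = 125 · p^{4} = 125 · 16/625 = 16/5.
Numerically: E[X] ≈ 3.2.

E[X] = 125 · (2/5)^{4} = 16/5 ≈ 3.2.


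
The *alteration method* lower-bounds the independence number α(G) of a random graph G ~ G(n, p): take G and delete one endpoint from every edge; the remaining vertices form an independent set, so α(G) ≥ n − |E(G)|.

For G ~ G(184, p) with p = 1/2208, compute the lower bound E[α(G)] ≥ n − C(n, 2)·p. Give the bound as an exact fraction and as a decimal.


E[|E(G)|] = C(184, 2)·p = 16836 · (1/2208) = 61/8.
E[α(G)] ≥ n − E[|E(G)|] = 184 − 61/8 = 1411/8.
Numerically: ≈ 176.37500.
(This is only a lower bound; the true E[α(G)] may be larger.)

E[α(G)] ≥ 1411/8 ≈ 176.37500.


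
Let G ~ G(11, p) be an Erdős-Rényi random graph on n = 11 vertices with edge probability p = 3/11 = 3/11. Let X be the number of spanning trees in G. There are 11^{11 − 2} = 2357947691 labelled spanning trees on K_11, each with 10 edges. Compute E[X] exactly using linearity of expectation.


K_11 has 11^{11 − 2} = 2357947691 labelled spanning trees.
For each such spanning tree H, let X_H = 1 if all 10 edges of H are present in G. Then P[X_H = 1] = p^{10} = (3/11)^{10} = 59049/25937424601.
By linearity: E[X] = Σ_H E[X_H] = 2357947691 · p^{10} = 2357947691 · 59049/25937424601 = 59049/11.
Numerically: E[X] ≈ 5368.09.

E[X] = 2357947691 · (3/11)^{10} = 59049/11 ≈ 5368.09.


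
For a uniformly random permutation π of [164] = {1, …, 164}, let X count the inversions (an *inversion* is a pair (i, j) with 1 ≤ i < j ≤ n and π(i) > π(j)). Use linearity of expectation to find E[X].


Write X = Σ X_I over the C(164, 2) = 13366 pairs i < j, with X_I the indicator of one inversion.
There are 13366 indicators.
For each fixed pair i < j, the values π(i) and π(j) are two distinct elements of {1, …, 164} in uniformly random order; by symmetry P[π(i) > π(j)] = 1/2.
By linearity: E[X] = 13366 · (1/2) = C(164, 2) · (1/2) = 13366/2 = 6683 ≈ 6683.0000.

E[X] = 6683 = 6683.0000.


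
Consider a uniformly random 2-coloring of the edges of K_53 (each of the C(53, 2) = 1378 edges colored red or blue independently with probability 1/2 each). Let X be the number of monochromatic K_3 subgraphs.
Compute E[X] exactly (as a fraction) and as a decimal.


Let X = Σ_S X_S over the C(53, 3) = 23426 subsets S of size 3, where X_S = 1 if the K_3 on S is monochromatic.
For a fixed S, the K_3 on S has C(3, 2) = 3 edges. P[all 3 edges red] = (1/2)^3, and likewise for blue, so P[monochromatic] = 2·(1/2)^3 = 2^{1 − 3} = 1/4.
By linearity of expectation: E[X] = C(53, 3) · 2^{1 − 3} = 23426 · 1/4 = 11713/2.
Numerically: E[X] ≈ 5856.500000.

E[X] = C(53,3)·2^(1−C(3,2)) = 11713/2 ≈ 5856.500000.


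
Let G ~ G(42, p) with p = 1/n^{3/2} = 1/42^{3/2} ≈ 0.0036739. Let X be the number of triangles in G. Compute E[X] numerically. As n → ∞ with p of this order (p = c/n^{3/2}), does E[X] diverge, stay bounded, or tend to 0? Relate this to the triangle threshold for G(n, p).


Number of potential triangles: C(42, 3) = 11480.
Each occurs with probability p³ ≈ (0.0036739)³ ≈ 4.9588183e-08.
By linearity: E[X] = C(42, 3)·p³ ≈ 11480 · 4.9588183e-08 ≈ 0.00057.
Since α = 3/2 > 1, p = c/n^{3/2} = o(1/n) is below the triangle threshold p ~ 1/n. Asymptotically E[X] ~ (c³/6)·n^{3(1−α)} = (1³/6)·n^{-1.5} → 0, so by Markov's inequality G has no triangles w.h.p.

E[X] ≈ 0.00057; in regime p = Θ(1/n^{3/2}) E[X] tends to 0 (below the triangle threshold p ~ 1/n).


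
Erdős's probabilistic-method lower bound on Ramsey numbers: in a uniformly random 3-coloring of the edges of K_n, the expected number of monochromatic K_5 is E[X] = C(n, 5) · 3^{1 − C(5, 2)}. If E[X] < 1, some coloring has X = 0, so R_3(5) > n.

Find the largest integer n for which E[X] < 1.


We need C(n, 5) · 3^{1 − 10} < 1, i.e. C(n, 5) < 3^{10 − 1} = 19683.
Check values of n near the boundary:
  n = 15: C(15, 5) = 3003; 3003 < 19683? YES
  n = 16: C(16, 5) = 4368; 4368 < 19683? YES
  n = 17: C(17, 5) = 6188; 6188 < 19683? YES
  n = 18: C(18, 5) = 8568; 8568 < 19683? YES
  n = 19: C(19, 5) = 11628; 11628 < 19683? YES
  n = 20: C(20, 5) = 15504; 15504 < 19683? YES
  n = 21: C(21, 5) = 20349; 20349 < 19683? NO
  n = 22: C(22, 5) = 26334; 26334 < 19683? NO
  n = 23: C(23, 5) = 33649; 33649 < 19683? NO
The largest n with C(n, 5) < 19683 is n = 20 (where E[X] = 5168/6561 ≈ 0.787685). Hence R_3(5) > 20, i.e. R_3(5) ≥ 21.

Largest n = 20; hence R_3(5) > 20.


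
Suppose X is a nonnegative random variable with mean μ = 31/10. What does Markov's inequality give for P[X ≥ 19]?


μ = E[X] = 31/10, a = 19.
Markov: P[X ≥ 19] ≤ μ/a = (31/10)/19 = 31/190.
Numerically: ≈ 0.163.
(Since a = 19 > μ = 3.100, the bound 31/190 is < 1 and informative.)

P[X ≥ 19] ≤ 31/190 ≈ 0.163.


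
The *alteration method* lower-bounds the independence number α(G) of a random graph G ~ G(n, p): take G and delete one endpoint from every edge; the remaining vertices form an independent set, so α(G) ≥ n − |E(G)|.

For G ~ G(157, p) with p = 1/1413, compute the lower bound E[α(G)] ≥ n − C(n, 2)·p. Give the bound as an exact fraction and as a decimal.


E[|E(G)|] = C(157, 2)·p = 12246 · (1/1413) = 26/3.
E[α(G)] ≥ n − E[|E(G)|] = 157 − 26/3 = 445/3.
Numerically: ≈ 148.333333.
(This is only a lower bound; the true E[α(G)] may be larger.)

E[α(G)] ≥ 445/3 ≈ 148.333333.


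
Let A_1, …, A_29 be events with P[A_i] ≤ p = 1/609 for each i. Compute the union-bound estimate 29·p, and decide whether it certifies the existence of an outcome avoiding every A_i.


Union bound: P[∪_{i=1}^{29} A_i] ≤ Σ_i P[A_i] ≤ 29·p = 29·(1/609) = 1/21.
Numerically: 1/21 ≈ 0.0476.
Is 1/21 < 1? YES.
Since P[∪ A_i] ≤ 1/21 < 1, the complement has P[∩ A_i^c] ≥ 1 − 1/21 = 20/21 > 0, so some outcome avoids every A_i.

29·p = 1/21 ≈ 0.0476; existence CERTIFIED by the union bound.


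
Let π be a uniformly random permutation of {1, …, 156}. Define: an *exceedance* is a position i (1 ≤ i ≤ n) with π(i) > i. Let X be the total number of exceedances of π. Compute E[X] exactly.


Write X = Σ_{i=1}^{156} X_i, where X_i = 1_{π(i) > i}.
For each fixed i, π(i) is uniform over {1, …, 156} (marginal of a uniform permutation), so P[π(i) > i] = (n − i)/n. Summing: Σ_{i=1}^{156} (n − i)/n = (0 + 1 + … + 155)/156 = 156(156 − 1)/(2·156) = (156 − 1)/2.
Hence E[X] = Σ_{i=1}^{156} (156 − i)/156 = 155/2 ≈ 77.500000.

E[X] = 155/2 = 77.500000.


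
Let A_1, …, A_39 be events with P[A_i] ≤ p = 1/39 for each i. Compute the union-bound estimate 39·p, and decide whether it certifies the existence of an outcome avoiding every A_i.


Union bound: P[∪_{i=1}^{39} A_i] ≤ Σ_i P[A_i] ≤ 39·p = 39·(1/39) = 1.
Numerically: 1 ≈ 1.000000.
Is 1 < 1? NO.
Since the bound 1 is ≥ 1, the union bound is uninformative here; it does NOT by itself certify existence.

39·p = 1 ≈ 1.000000; existence NOT certified by the union bound.


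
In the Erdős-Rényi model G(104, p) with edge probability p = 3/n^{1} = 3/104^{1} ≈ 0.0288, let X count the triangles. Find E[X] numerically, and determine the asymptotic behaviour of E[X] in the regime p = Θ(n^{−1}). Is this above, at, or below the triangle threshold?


Number of potential triangles: C(104, 3) = 182104.
Each occurs with probability p³ ≈ (0.0288)³ ≈ 2.40029e-05.
By linearity: E[X] = C(104, 3)·p³ ≈ 182104 · 2.40029e-05 ≈ 4.371.
Here α = 1, so p = 3/n is exactly at the triangle threshold p ~ 1/n. Asymptotically E[X] → c³/6 = 3³/6 = 9/2 ≈ 4.500, a bounded constant. In this regime the triangle count is asymptotically Poisson(c³/6).

E[X] ≈ 4.371; in regime p = Θ(1/n^{1}) E[X] stays bounded (at the triangle threshold p ~ 1/n).


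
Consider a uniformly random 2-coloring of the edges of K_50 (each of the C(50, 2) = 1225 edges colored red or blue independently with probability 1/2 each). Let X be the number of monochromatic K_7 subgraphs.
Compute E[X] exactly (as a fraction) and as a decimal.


Let X = Σ_S X_S over the C(50, 7) = 99884400 subsets S of size 7, where X_S = 1 if the K_7 on S is monochromatic.
For a fixed S, the K_7 on S has C(7, 2) = 21 edges. P[all 21 edges red] = (1/2)^21, and likewise for blue, so P[monochromatic] = 2·(1/2)^21 = 2^{1 − 21} = 1/1048576.
Summing: E[X] = C(50, 7) · 2^{1 − 21} = 99884400 · 1/1048576 = 6242775/65536.
Numerically: E[X] ≈ 95.2572.

E[X] = C(50,7)·2^(1−C(7,2)) = 6242775/65536 ≈ 95.2572.


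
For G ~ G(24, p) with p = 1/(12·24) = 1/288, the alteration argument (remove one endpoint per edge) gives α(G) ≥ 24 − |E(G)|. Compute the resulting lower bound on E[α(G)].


E[|E(G)|] = C(24, 2)·p = 276 · (1/288) = 23/24.
E[α(G)] ≥ n − E[|E(G)|] = 24 − 23/24 = 553/24.
Numerically: ≈ 23.04167.
(This is only a lower bound; the true E[α(G)] may be larger.)

E[α(G)] ≥ 553/24 ≈ 23.04167.


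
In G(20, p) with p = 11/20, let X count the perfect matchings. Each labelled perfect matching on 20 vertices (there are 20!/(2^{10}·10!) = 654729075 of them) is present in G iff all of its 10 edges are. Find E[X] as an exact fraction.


K_20 has 20!/(2^{10}·10!) = 654729075 labelled perfect matchings.
For each such perfect matching H, let X_H = 1 if all 10 edges of H are present in G. Then P[X_H = 1] = p^{10} = (11/20)^{10} = 25937424601/10240000000000.
By linearity of expectation: E[X] = Σ_H E[X_H] = 654729075 · p^{10} = 654729075 · 25937424601/10240000000000 = 679279440675798963/409600000000.
Numerically: E[X] ≈ 1.6584e+06.

E[X] = 654729075 · (11/20)^{10} = 679279440675798963/409600000000 ≈ 1.6584e+06.


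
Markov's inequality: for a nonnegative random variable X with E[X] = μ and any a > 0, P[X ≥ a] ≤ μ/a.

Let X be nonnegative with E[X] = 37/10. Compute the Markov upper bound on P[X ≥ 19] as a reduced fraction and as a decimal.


μ = E[X] = 37/10, a = 19.
Markov: P[X ≥ 19] ≤ μ/a = (37/10)/19 = 37/190.
Numerically: ≈ 0.195.
(Since a = 19 > μ = 3.700, the bound 37/190 is < 1 and informative.)

P[X ≥ 19] ≤ 37/190 ≈ 0.195.


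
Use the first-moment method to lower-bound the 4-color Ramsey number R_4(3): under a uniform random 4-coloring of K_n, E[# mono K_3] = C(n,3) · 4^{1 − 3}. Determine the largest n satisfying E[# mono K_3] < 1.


We need C(n, 3) · 4^{1 − 3} < 1, i.e. C(n, 3) < 4^{3 − 1} = 16.
Check values of n near the boundary:
  n = 3: C(3, 3) = 1; 1 < 16? YES
  n = 4: C(4, 3) = 4; 4 < 16? YES
  n = 5: C(5, 3) = 10; 10 < 16? YES
  n = 6: C(6, 3) = 20; 20 < 16? NO
  n = 7: C(7, 3) = 35; 35 < 16? NO
  n = 8: C(8, 3) = 56; 56 < 16? NO
The largest n with C(n, 3) < 16 is n = 5 (where E[X] = 5/8 ≈ 0.625). Hence R_4(3) > 5, i.e. R_4(3) ≥ 6.

Largest n = 5; hence R_4(3) > 5.


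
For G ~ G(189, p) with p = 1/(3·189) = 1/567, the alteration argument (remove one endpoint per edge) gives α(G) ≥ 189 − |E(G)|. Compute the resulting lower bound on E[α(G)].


E[|E(G)|] = C(189, 2)·p = 17766 · (1/567) = 94/3.
E[α(G)] ≥ n − E[|E(G)|] = 189 − 94/3 = 473/3.
Numerically: ≈ 157.6667.
(This is only a lower bound; the true E[α(G)] may be larger.)

E[α(G)] ≥ 473/3 ≈ 157.6667.


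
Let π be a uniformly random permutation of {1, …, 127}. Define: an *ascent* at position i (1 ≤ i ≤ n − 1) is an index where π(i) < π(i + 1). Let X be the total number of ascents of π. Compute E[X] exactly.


Write X = Σ X_I over i = 1, …, 126, with X_I the indicator of one ascent.
There are 126 indicators.
For each fixed i, the pair (π(i), π(i+1)) is a uniformly random ordered pair of distinct values from {1, …, 127}; by symmetry P[π(i) < π(i+1)] = 1/2.
By linearity: E[X] = 126 · (1/2) = (127 − 1) · (1/2) = 63 ≈ 63.00000.

E[X] = 63 = 63.00000.


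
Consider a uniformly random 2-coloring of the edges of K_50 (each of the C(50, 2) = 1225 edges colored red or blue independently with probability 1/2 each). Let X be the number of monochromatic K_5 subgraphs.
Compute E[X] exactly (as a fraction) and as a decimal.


Let X = Σ_S X_S over the C(50, 5) = 2118760 subsets S of size 5, where X_S = 1 if the K_5 on S is monochromatic.
For a fixed S, the K_5 on S has C(5, 2) = 10 edges. P[all 10 edges red] = (1/2)^10, and likewise for blue, so P[monochromatic] = 2·(1/2)^10 = 2^{1 − 10} = 1/512.
Summing: E[X] = C(50, 5) · 2^{1 − 10} = 2118760 · 1/512 = 264845/64.
Numerically: E[X] ≈ 4138.2031.

E[X] = C(50,5)·2^(1−C(5,2)) = 264845/64 ≈ 4138.2031.


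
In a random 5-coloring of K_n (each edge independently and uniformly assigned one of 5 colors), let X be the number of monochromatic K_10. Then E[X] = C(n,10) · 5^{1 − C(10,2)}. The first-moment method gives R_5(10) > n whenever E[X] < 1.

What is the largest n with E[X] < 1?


We need C(n, 10) · 5^{1 − 45} < 1, i.e. C(n, 10) < 5^{45 − 1} = 5684341886080801486968994140625.
Check values of n near the boundary:
  n = 5390: C(5390, 10) = 5655833965919099070255434039753; 5655833965919099070255434039753 < 5684341886080801486968994140625? YES
  n = 5391: C(5391, 10) = 5666344714787188828795213697883; 5666344714787188828795213697883 < 5684341886080801486968994140625? YES
  n = 5392: C(5392, 10) = 5676873040158402483252283957448; 5676873040158402483252283957448 < 5684341886080801486968994140625? YES
  n = 5393: C(5393, 10) = 5687418968154238267170642278008; 5687418968154238267170642278008 < 5684341886080801486968994140625? NO
  n = 5394: C(5394, 10) = 5697982524930156243149785372878; 5697982524930156243149785372878 < 5684341886080801486968994140625? NO
  n = 5395: C(5395, 10) = 5708563736675616143322765475706; 5708563736675616143322765475706 < 5684341886080801486968994140625? NO
The largest n with C(n, 10) < 5684341886080801486968994140625 is n = 5392 (where E[X] = 5676873040158402483252283957448/5684341886080801486968994140625 ≈ 0.99869). Hence R_5(10) > 5392, i.e. R_5(10) ≥ 5393.

Largest n = 5392; hence R_5(10) > 5392.


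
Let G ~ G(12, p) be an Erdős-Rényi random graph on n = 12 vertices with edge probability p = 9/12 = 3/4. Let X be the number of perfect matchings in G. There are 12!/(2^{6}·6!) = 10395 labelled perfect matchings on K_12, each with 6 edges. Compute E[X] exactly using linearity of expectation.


K_12 has 12!/(2^{6}·6!) = 10395 labelled perfect matchings.
For each such perfect matching H, let X_H = 1 if all 6 edges of H are present in G. Then P[X_H = 1] = p^{6} = (3/4)^{6} = 729/4096.
By linearity: E[X] = Σ_H E[X_H] = 10395 · p^{6} = 10395 · 729/4096 = 7577955/4096.
Numerically: E[X] ≈ 1850.

E[X] = 10395 · (3/4)^{6} = 7577955/4096 ≈ 1850.


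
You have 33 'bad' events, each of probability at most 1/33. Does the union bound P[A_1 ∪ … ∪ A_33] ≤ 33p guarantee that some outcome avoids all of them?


Union bound: P[∪_{i=1}^{33} A_i] ≤ Σ_i P[A_i] ≤ 33·p = 33·(1/33) = 1.
Numerically: 1 ≈ 1.000000.
Is 1 < 1? NO.
Since the bound 1 is ≥ 1, the union bound is uninformative here; it does NOT by itself certify existence.

33·p = 1 ≈ 1.000000; existence NOT certified by the union bound.


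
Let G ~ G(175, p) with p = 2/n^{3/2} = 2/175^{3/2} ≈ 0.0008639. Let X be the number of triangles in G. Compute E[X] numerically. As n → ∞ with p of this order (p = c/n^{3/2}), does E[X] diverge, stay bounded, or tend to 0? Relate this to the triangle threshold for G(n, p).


Number of potential triangles: C(175, 3) = 877975.
Each occurs with probability p³ ≈ (0.0008639)³ ≈ 6.447907e-10.
By linearity: E[X] = C(175, 3)·p³ ≈ 877975 · 6.447907e-10 ≈ 0.0006.
Since α = 3/2 > 1, p = c/n^{3/2} = o(1/n) is below the triangle threshold p ~ 1/n. Asymptotically E[X] ~ (c³/6)·n^{3(1−α)} = (2³/6)·n^{-1.5} → 0, so by Markov's inequality G has no triangles w.h.p.

E[X] ≈ 0.0006; in regime p = Θ(1/n^{3/2}) E[X] tends to 0 (below the triangle threshold p ~ 1/n).


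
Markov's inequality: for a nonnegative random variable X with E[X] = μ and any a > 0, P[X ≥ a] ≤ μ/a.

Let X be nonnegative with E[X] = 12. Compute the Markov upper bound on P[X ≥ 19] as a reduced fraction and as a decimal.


μ = E[X] = 12, a = 19.
Markov: P[X ≥ 19] ≤ μ/a = (12)/19 = 12/19.
Numerically: ≈ 0.6316.
(Since a = 19 > μ = 12.0000, the bound 12/19 is < 1 and informative.)

P[X ≥ 19] ≤ 12/19 ≈ 0.6316.


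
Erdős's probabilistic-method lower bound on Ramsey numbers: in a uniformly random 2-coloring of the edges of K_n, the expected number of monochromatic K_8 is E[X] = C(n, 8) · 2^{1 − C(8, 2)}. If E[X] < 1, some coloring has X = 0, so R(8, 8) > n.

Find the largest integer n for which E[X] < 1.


We need C(n, 8) · 2^{1 − 28} < 1, i.e. C(n, 8) < 2^{28 − 1} = 134217728.
Check values of n near the boundary:
  n = 37: C(37, 8) = 38608020; 38608020 < 134217728? YES
  n = 38: C(38, 8) = 48903492; 48903492 < 134217728? YES
  n = 39: C(39, 8) = 61523748; 61523748 < 134217728? YES
  n = 40: C(40, 8) = 76904685; 76904685 < 134217728? YES
  n = 41: C(41, 8) = 95548245; 95548245 < 134217728? YES
  n = 42: C(42, 8) = 118030185; 118030185 < 134217728? YES
  n = 43: C(43, 8) = 145008513; 145008513 < 134217728? NO
  n = 44: C(44, 8) = 177232627; 177232627 < 134217728? NO
  n = 45: C(45, 8) = 215553195; 215553195 < 134217728? NO
The largest n with C(n, 8) < 134217728 is n = 42 (where E[X] = 118030185/134217728 ≈ 0.8793934). Hence R(8, 8) > 42, i.e. R(8, 8) ≥ 43.

Largest n = 42; hence R(8, 8) > 42.


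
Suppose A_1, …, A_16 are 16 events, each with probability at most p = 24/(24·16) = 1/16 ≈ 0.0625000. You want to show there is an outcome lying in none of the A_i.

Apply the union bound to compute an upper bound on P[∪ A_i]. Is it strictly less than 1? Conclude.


Union bound: P[∪_{i=1}^{16} A_i] ≤ Σ_i P[A_i] ≤ 16·p = 16·(1/16) = 1.
Numerically: 1 ≈ 1.0000000.
Is 1 < 1? NO.
Since the bound 1 is ≥ 1, the union bound is uninformative here; it does NOT by itself certify existence.

16·p = 1 ≈ 1.0000000; existence NOT certified by the union bound.


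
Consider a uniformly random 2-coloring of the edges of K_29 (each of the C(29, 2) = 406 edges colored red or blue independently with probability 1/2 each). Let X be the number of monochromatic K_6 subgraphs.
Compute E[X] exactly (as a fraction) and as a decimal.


Let X = Σ_S X_S over the C(29, 6) = 475020 subsets S of size 6, where X_S = 1 if the K_6 on S is monochromatic.
For a fixed S, the K_6 on S has C(6, 2) = 15 edges. P[all 15 edges red] = (1/2)^15, and likewise for blue, so P[monochromatic] = 2·(1/2)^15 = 2^{1 − 15} = 1/16384.
Summing: E[X] = C(29, 6) · 2^{1 − 15} = 475020 · 1/16384 = 118755/4096.
Numerically: E[X] ≈ 28.992920.

E[X] = C(29,6)·2^(1−C(6,2)) = 118755/4096 ≈ 28.992920.


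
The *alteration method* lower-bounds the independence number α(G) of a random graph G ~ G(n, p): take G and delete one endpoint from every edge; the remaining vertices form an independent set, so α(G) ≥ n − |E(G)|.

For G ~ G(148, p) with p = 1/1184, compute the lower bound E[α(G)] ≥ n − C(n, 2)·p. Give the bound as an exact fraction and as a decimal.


E[|E(G)|] = C(148, 2)·p = 10878 · (1/1184) = 147/16.
E[α(G)] ≥ n − E[|E(G)|] = 148 − 147/16 = 2221/16.
Numerically: ≈ 138.812.
(This is only a lower bound; the true E[α(G)] may be larger.)

E[α(G)] ≥ 2221/16 ≈ 138.812.


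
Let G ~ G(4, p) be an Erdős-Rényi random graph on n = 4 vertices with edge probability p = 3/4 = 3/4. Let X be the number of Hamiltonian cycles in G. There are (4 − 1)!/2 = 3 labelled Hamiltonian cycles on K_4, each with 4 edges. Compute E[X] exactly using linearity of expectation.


K_4 has (4 − 1)!/2 = 3 labelled Hamiltonian cycles.
For each such Hamiltonian cycle H, let X_H = 1 if all 4 edges of H are present in G. Then P[X_H = 1] = p^{4} = (3/4)^{4} = 81/256.
By linearity: E[X] = Σ_H E[X_H] = 3 · p^{4} = 3 · 81/256 = 243/256.
Numerically: E[X] ≈ 0.949.

E[X] = 3 · (3/4)^{4} = 243/256 ≈ 0.949.


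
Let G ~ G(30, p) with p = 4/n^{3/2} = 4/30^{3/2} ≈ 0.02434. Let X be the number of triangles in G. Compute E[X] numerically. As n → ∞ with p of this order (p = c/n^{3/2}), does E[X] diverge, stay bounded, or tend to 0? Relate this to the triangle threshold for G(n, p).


Number of potential triangles: C(30, 3) = 4060.
Each occurs with probability p³ ≈ (0.02434)³ ≈ 1.442561e-05.
By linearity: E[X] = C(30, 3)·p³ ≈ 4060 · 1.442561e-05 ≈ 0.0586.
Since α = 3/2 > 1, p = c/n^{3/2} = o(1/n) is below the triangle threshold p ~ 1/n. Asymptotically E[X] ~ (c³/6)·n^{3(1−α)} = (4³/6)·n^{-1.5} → 0, so by Markov's inequality G has no triangles w.h.p.

E[X] ≈ 0.0586; in regime p = Θ(1/n^{3/2}) E[X] tends to 0 (below the triangle threshold p ~ 1/n).


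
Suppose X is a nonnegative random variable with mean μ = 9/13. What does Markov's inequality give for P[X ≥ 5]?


μ = E[X] = 9/13, a = 5.
Markov: P[X ≥ 5] ≤ μ/a = (9/13)/5 = 9/65.
Numerically: ≈ 0.138462.
(Since a = 5 > μ = 0.692308, the bound 9/65 is < 1 and informative.)

P[X ≥ 5] ≤ 9/65 ≈ 0.138462.


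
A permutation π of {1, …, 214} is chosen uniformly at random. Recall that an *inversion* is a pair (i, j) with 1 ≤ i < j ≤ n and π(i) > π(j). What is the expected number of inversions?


Write X = Σ X_I over the C(214, 2) = 22791 pairs i < j, with X_I the indicator of one inversion.
There are 22791 indicators.
For each fixed pair i < j, the values π(i) and π(j) are two distinct elements of {1, …, 214} in uniformly random order; by symmetry P[π(i) > π(j)] = 1/2.
By linearity: E[X] = 22791 · (1/2) = C(214, 2) · (1/2) = 22791/2 = 22791/2 ≈ 11395.5000.

E[X] = 22791/2 = 11395.5000.


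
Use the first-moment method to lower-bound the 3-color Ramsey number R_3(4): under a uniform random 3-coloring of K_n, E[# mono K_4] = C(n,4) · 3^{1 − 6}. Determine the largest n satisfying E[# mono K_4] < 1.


We need C(n, 4) · 3^{1 − 6} < 1, i.e. C(n, 4) < 3^{6 − 1} = 243.
Check values of n near the boundary:
  n = 4: C(4, 4) = 1; 1 < 243? YES
  n = 5: C(5, 4) = 5; 5 < 243? YES
  n = 6: C(6, 4) = 15; 15 < 243? YES
  n = 7: C(7, 4) = 35; 35 < 243? YES
  n = 8: C(8, 4) = 70; 70 < 243? YES
  n = 9: C(9, 4) = 126; 126 < 243? YES
  n = 10: C(10, 4) = 210; 210 < 243? YES
  n = 11: C(11, 4) = 330; 330 < 243? NO
  n = 12: C(12, 4) = 495; 495 < 243? NO
The largest n with C(n, 4) < 243 is n = 10 (where E[X] = 70/81 ≈ 0.8642). Hence R_3(4) > 10, i.e. R_3(4) ≥ 11.

Largest n = 10; hence R_3(4) > 10.


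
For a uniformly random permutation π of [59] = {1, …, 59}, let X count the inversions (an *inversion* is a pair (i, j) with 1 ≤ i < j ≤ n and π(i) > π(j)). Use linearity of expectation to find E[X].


Write X = Σ X_I over the C(59, 2) = 1711 pairs i < j, with X_I the indicator of one inversion.
There are 1711 indicators.
For each fixed pair i < j, the values π(i) and π(j) are two distinct elements of {1, …, 59} in uniformly random order; by symmetry P[π(i) > π(j)] = 1/2.
By linearity: E[X] = 1711 · (1/2) = C(59, 2) · (1/2) = 1711/2 = 1711/2 ≈ 855.500000.

E[X] = 1711/2 = 855.500000.


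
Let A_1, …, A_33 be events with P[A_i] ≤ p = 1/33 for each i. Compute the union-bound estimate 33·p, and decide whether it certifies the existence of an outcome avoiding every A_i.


Union bound: P[∪_{i=1}^{33} A_i] ≤ Σ_i P[A_i] ≤ 33·p = 33·(1/33) = 1.
Numerically: 1 ≈ 1.00000.
Is 1 < 1? NO.
Since the bound 1 is ≥ 1, the union bound is uninformative here; it does NOT by itself certify existence.

33·p = 1 ≈ 1.00000; existence NOT certified by the union bound.


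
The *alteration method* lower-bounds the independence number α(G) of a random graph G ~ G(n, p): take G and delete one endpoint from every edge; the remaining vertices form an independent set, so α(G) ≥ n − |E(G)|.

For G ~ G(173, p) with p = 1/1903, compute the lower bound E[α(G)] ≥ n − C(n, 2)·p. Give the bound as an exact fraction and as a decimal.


E[|E(G)|] = C(173, 2)·p = 14878 · (1/1903) = 86/11.
E[α(G)] ≥ n − E[|E(G)|] = 173 − 86/11 = 1817/11.
Numerically: ≈ 165.182.
(This is only a lower bound; the true E[α(G)] may be larger.)

E[α(G)] ≥ 1817/11 ≈ 165.182.


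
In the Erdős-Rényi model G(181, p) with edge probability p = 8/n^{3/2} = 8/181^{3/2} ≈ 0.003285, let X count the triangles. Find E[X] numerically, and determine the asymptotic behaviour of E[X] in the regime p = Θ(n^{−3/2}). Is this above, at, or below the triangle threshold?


Number of potential triangles: C(181, 3) = 971970.
Each occurs with probability p³ ≈ (0.003285)³ ≈ 3.545817e-08.
By linearity: E[X] = C(181, 3)·p³ ≈ 971970 · 3.545817e-08 ≈ 0.0345.
Since α = 3/2 > 1, p = c/n^{3/2} = o(1/n) is below the triangle threshold p ~ 1/n. Asymptotically E[X] ~ (c³/6)·n^{3(1−α)} = (8³/6)·n^{-1.5} → 0, so by Markov's inequality G has no triangles w.h.p.

E[X] ≈ 0.0345; in regime p = Θ(1/n^{3/2}) E[X] tends to 0 (below the triangle threshold p ~ 1/n).


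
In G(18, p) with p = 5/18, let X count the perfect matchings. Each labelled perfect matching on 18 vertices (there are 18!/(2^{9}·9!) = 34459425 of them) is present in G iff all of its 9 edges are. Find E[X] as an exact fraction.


K_18 has 18!/(2^{9}·9!) = 34459425 labelled perfect matchings.
For each such perfect matching H, let X_H = 1 if all 9 edges of H are present in G. Then P[X_H = 1] = p^{9} = (5/18)^{9} = 1953125/198359290368.
By linearity: E[X] = Σ_H E[X_H] = 34459425 · p^{9} = 34459425 · 1953125/198359290368 = 830908203125/2448880128.
Numerically: E[X] ≈ 339.3.

E[X] = 34459425 · (5/18)^{9} = 830908203125/2448880128 ≈ 339.3.


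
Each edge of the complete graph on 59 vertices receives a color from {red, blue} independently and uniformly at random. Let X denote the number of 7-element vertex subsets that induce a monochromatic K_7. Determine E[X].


Let X = Σ_S X_S over the C(59, 7) = 341149446 subsets S of size 7, where X_S = 1 if the K_7 on S is monochromatic.
For a fixed S, the K_7 on S has C(7, 2) = 21 edges. P[all 21 edges red] = (1/2)^21, and likewise for blue, so P[monochromatic] = 2·(1/2)^21 = 2^{1 − 21} = 1/1048576.
By linearity of expectation: E[X] = C(59, 7) · 2^{1 − 21} = 341149446 · 1/1048576 = 170574723/524288.
Numerically: E[X] ≈ 325.3455.

E[X] = C(59,7)·2^(1−C(7,2)) = 170574723/524288 ≈ 325.3455.
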